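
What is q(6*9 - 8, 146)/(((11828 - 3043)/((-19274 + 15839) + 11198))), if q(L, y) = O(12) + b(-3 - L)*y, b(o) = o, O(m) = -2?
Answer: -7936004/1255 ≈ -6323.5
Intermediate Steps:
q(L, y) = -2 + y*(-3 - L) (q(L, y) = -2 + (-3 - L)*y = -2 + y*(-3 - L))
q(6*9 - 8, 146)/(((11828 - 3043)/((-19274 + 15839) + 11198))) = (-2 - 1*146*(3 + (6*9 - 8)))/(((11828 - 3043)/((-19274 + 15839) + 11198))) = (-2 - 1*146*(3 + (54 - 8)))/((8785/(-3435 + 11198))) = (-2 - 1*146*(3 + 46))/((8785/7763)) = (-2 - 1*146*49)/((8785*(1/7763))) = (-2 - 7154)/(1255/1109) = -7156*1109/1255 = -7936004/1255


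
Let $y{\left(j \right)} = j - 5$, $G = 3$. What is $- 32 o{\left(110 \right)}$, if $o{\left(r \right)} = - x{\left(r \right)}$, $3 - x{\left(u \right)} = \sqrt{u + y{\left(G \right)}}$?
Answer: $96 - 192 \sqrt{3} \approx -236.55$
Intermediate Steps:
$y{\left(j \right)} = -5 + j$
$x{\left(u \right)} = 3 - \sqrt{-2 + u}$ ($x{\left(u \right)} = 3 - \sqrt{u + \left(-5 + 3\right)} = 3 - \sqrt{u - 2} = 3 - \sqrt{-2 + u}$)
$o{\left(r \right)} = -3 + \sqrt{-2 + r}$ ($o{\left(r \right)} = - (3 - \sqrt{-2 + r}) = -3 + \sqrt{-2 + r}$)
$- 32 o{\left(110 \right)} = - 32 \left(-3 + \sqrt{-2 + 110}\right) = - 32 \left(-3 + \sqrt{108}\right) = - 32 \left(-3 + 6 \sqrt{3}\right) = 96 - 192 \sqrt{3}$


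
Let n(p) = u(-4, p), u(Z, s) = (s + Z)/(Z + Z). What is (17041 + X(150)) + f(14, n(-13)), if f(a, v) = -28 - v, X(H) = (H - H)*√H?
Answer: 136087/8 ≈ 17011.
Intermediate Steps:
u(Z, s) = (Z + s)/(2*Z) (u(Z, s) = (Z + s)/((2*Z)) = (Z + s)*(1/(2*Z)) = (Z + s)/(2*Z))
n(p) = ½ - p/8 (n(p) = (½)*(-4 + p)/(-4) = (½)*(-¼)*(-4 + p) = ½ - p/8)
X(H) = 0 (X(H) = 0*√H = 0)
(17041 + X(150)) + f(14, n(-13)) = (17041 + 0) + (-28 - (½ - ⅛*(-13))) = 17041 + (-28 - (½ + 13/8)) = 17041 + (-28 - 1*17/8) = 17041 + (-28 - 17/8) = 17041 - 241/8 = 136087/8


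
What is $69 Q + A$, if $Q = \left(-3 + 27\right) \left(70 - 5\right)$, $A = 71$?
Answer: $107711$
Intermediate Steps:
$Q = 1560$ ($Q = 24 \cdot 65 = 1560$)
$69 Q + A = 69 \cdot 1560 + 71 = 107640 + 71 = 107711$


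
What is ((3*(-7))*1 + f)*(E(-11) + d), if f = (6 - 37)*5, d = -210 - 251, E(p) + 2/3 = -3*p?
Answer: 226336/3 ≈ 75445.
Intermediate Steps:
E(p) = -2/3 - 3*p
d = -461
f = -155 (f = -31*5 = -155)
((3*(-7))*1 + f)*(E(-11) + d) = ((3*(-7))*1 - 155)*((-2/3 - 3*(-11)) - 461) = (-21*1 - 155)*((-2/3 + 33) - 461) = (-21 - 155)*(97/3 - 461) = -176*(-1286/3) = 226336/3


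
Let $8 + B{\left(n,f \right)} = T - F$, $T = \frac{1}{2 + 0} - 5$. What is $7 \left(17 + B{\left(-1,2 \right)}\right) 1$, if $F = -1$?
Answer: $\frac{77}{2} \approx 38.5$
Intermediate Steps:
$T = - \frac{9}{2}$ ($T = \frac{1}{2} - 5 = - \frac{9}{2} \approx -4.5$)
$B{\left(n,f \right)} = - \frac{23}{2}$ ($B{\left(n,f \right)} = -8 - \frac{7}{2} = - \frac{23}{2}$)
$7 \left(17 + B{\left(-1,2 \right)}\right) 1 = 7 \left(17 - \frac{23}{2}\right) 1 = 7 \cdot \frac{11}{2} \cdot 1 = \frac{77}{2} \cdot 1 = \frac{77}{2}$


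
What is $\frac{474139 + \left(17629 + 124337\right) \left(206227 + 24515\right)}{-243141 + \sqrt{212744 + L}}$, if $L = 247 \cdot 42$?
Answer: $- \frac{7964811154373451}{59117322763} - \frac{32757992911 \sqrt{223118}}{59117322763} \approx -1.3499 \cdot 10^{5}$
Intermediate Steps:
$L = 10374$
$\frac{474139 + \left(17629 + 124337\right) \left(206227 + 24515\right)}{-243141 + \sqrt{212744 + L}} = \frac{474139 + \left(17629 + 124337\right) \left(206227 + 24515\right)}{-243141 + \sqrt{212744 + 10374}} = \frac{474139 + 141966 \cdot 230742}{-243141 + \sqrt{223118}} = \frac{474139 + 32757518772}{-243141 + \sqrt{223118}} = \frac{32757992911}{-243141 + \sqrt{223118}}$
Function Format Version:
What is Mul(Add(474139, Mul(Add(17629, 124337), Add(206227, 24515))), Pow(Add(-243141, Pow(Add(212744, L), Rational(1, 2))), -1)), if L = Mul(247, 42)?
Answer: Add(Rational(-7964811154373451, 59117322763), Mul(Rational(-32757992911, 59117322763), Pow(223118, Rational(1, 2)))) ≈ -1.3499e+5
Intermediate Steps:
L = 10374
Mul(Add(474139, Mul(Add(17629, 124337), Add(206227, 24515))), Pow(Add(-243141, Pow(Add(212744, L), Rational(1, 2))), -1)) = Mul(Add(474139, Mul(Add(17629, 124337), Add(206227, 24515))), Pow(Add(-243141, Pow(Add(212744, 10374), Rational(1, 2))), -1)) = Mul(Add(474139, Mul(141966, 230742)), Pow(Add(-243141, Pow(223118, Rational(1, 2))), -1)) = Mul(Add(474139, 32757518772), Pow(Add(-243141, Pow(223118, Rational(1, 2))), -1)) = Mul(32757992911, Pow(Add(-243141, Pow(223118, Rational(1, 2))), -1))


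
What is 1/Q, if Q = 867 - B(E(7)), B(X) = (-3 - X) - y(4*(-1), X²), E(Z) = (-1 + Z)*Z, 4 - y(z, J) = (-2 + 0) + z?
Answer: 1/922 ≈ 0.0010846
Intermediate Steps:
y(z, J) = 6 - z (y(z, J) = 4 - ((-2 + 0) + z) = 4 - (-2 + z) = 4 + (2 - z) = 6 - z)
E(Z) = Z*(-1 + Z)
B(X) = -13 - X (B(X) = (-3 - X) - (6 - 4*(-1)) = (-3 - X) - (6 - 1*(-4)) = (-3 - X) - (6 + 4) = (-3 - X) - 1*10 = (-3 - X) - 10 = -13 - X)
Q = 922 (Q = 867 - (-13 - 7*(-1 + 7)) = 867 - (-13 - 7*6) = 867 - (-13 - 1*42) = 867 - (-13 - 42) = 867 - 1*(-55) = 867 + 55 = 922)
1/Q = 1/922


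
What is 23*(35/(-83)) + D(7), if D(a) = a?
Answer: -224/83 ≈ -2.6988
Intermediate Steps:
23*(35/(-83)) + D(7) = 23*(35/(-83)) + 7 = 23*(35*(-1/83)) + 7 = 23*(-35/83) + 7 = -805/83 + 7 = -224/83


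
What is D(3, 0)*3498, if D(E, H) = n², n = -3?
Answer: 31482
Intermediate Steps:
D(E, H) = 9 (D(E, H) = (-3)² = 9)
D(3, 0)*3498 = 9*3498 = 31482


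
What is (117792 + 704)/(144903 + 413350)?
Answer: 118496/558253 ≈ 0.21226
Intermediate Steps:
(117792 + 704)/(144903 + 413350) = 118496/558253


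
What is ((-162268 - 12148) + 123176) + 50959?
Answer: -281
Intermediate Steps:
((-162268 - 12148) + 123176) + 50959 = (-174416 + 123176) + 50959 = -51240 + 50959 = -281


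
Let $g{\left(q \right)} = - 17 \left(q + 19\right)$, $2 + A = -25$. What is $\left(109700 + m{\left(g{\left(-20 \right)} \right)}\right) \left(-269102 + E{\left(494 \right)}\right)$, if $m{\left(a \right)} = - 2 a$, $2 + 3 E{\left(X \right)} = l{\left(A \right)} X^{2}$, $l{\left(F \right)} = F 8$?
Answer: $- \frac{5869223865944}{3} \approx -1.9564 \cdot 10^{12}$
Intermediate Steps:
$A = -27$ ($A = -2 - 25 = -27$)
$g{\left(q \right)} = -323 - 17 q$ ($g{\left(q \right)} = - 17 \left(19 + q\right) = -323 - 17 q$)
$l{\left(F \right)} = 8 F$
$E{\left(X \right)} = - \frac{2}{3} - 72 X^{2}$ ($E{\left(X \right)} = - \frac{2}{3} + \frac{8 \left(-27\right) X^{2}}{3} = - \frac{2}{3} + \frac{\left(-216\right) X^{2}}{3} = - \frac{2}{3} - 72 X^{2}$)
$\left(109700 + m{\left(g{\left(-20 \right)} \right)}\right) \left(-269102 + E{\left(494 \right)}\right) = \left(109700 - 2 \left(-323 - -340\right)\right) \left(-269102 - \left(\frac{2}{3} + 72 \cdot 494^{2}\right)\right) = \left(109700 - 2 \left(-323 + 340\right)\right) \left(-269102 - \frac{52711778}{3}\right) = \left(109700 - 34\right) \left(-269102 - \frac{52711778}{3}\right) = 109666 \left(- \frac{53519084}{3}\right) = - \frac{5869223865944}{3}$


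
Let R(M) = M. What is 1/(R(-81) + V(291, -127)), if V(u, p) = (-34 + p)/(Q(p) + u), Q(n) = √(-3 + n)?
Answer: (-√130 + 291*I)/(-23732*I + 81*√130) ≈ -0.012262 - 3.2544e-6*I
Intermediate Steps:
V(u, p) = (-34 + p)/(u + √(-3 + p)) (V(u, p) = (-34 + p)/(√(-3 + p) + u) = (-34 + p)/(u + √(-3 + p)))
1/(R(-81) + V(291, -127)) = 1/(-81 + (-34 - 127)/(291 + √(-3 - 127))) = 1/(-81 - 161/(291 + √(-130))) = 1/(-81 - 161/(291 + I*√130))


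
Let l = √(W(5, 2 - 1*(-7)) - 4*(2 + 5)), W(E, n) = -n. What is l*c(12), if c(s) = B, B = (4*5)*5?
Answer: 100*I*√37 ≈ 608.28*I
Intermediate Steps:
l = I*√37 (l = √(-(2 - 1*(-7)) - 4*(2 + 5)) = √(-(2 + 7) - 4*7) = √(-1*9 - 28) = √(-9 - 28) = √(-37) = I*√37 ≈ 6.0828*I)
B = 100 (B = 20*5 = 100)
c(s) = 100
l*c(12) = (I*√37)*100 = 100*I*√37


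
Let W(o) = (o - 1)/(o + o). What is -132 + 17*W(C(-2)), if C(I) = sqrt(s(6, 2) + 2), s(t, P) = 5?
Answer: -247/2 - 17*sqrt(7)/14 ≈ -126.71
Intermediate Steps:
C(I) = sqrt(7) (C(I) = sqrt(5 + 2) = sqrt(7))
W(o) = (-1 + o)/(2*o) (W(o) = (-1 + o)/((2*o)) = (-1 + o)*(1/(2*o)) = (-1 + o)/(2*o))
-132 + 17*W(C(-2)) = -132 + 17*((-1 + sqrt(7))/(2*(sqrt(7)))) = -132 + 17*((sqrt(7)/7)*(-1 + sqrt(7))/2) = -132 + 17*(sqrt(7)*(-1 + sqrt(7))/14) = -132 + 17*sqrt(7)*(-1 + sqrt(7))/14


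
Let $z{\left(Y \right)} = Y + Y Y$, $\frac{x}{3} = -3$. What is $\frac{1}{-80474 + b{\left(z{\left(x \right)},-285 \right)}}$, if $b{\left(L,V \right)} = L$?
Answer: $- \frac{1}{80402} \approx -1.2438 \cdot 10^{-5}$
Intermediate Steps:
$x = -9$ ($x = 3 \left(-3\right) = -9$)
$z{\left(Y \right)} = Y + Y^{2}$
$\frac{1}{-80474 + b{\left(z{\left(x \right)},-285 \right)}} = \frac{1}{-80474 - 9 \left(1 - 9\right)} = \frac{1}{-80474 - -72} = \frac{1}{-80474 + 72} = \frac{1}{-80402} = - \frac{1}{80402}$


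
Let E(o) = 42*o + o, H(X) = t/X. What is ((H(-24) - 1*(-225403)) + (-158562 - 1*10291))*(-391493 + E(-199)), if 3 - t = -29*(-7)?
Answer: -22626161250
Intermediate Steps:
t = -200 (t = 3 - (-29)*(-7) = 3 - 1*203 = 3 - 203 = -200)
H(X) = -200/X
E(o) = 43*o
((H(-24) - 1*(-225403)) + (-158562 - 1*10291))*(-391493 + E(-199)) = ((-200/(-24) - 1*(-225403)) + (-158562 - 1*10291))*(-391493 + 43*(-199)) = ((-200*(-1/24) + 225403) + (-158562 - 10291))*(-391493 - 8557) = ((25/3 + 225403) - 168853)*(-400050) = (676234/3 - 168853)*(-400050) = (169675/3)*(-400050) = -22626161250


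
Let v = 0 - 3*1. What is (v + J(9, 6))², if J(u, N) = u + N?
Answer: 144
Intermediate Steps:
J(u, N) = N + u
v = -3 (v = 0 - 3 = -3)
(v + J(9, 6))² = (-3 + (6 + 9))² = (-3 + 15)² = 12² = 144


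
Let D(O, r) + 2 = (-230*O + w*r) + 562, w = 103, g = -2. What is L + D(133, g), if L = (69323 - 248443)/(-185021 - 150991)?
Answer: -2539869928/84003 ≈ -30235.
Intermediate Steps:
D(O, r) = 560 - 230*O + 103*r (D(O, r) = -2 + ((-230*O + 103*r) + 562) = -2 + (562 - 230*O + 103*r) = 560 - 230*O + 103*r)
L = 44780/84003 (L = -179120/(-336012) = -179120*(-1/336012) = 44780/84003 ≈ 0.53308)
L + D(133, g) = 44780/84003 + (560 - 230*133 + 103*(-2)) = 44780/84003 + (560 - 30590 - 206) = 44780/84003 - 30236 = -2539869928/84003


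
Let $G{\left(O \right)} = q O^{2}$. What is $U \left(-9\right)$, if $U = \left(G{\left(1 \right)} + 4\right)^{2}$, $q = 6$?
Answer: $-900$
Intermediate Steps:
$G{\left(O \right)} = 6 O^{2}$
$U = 100$ ($U = \left(6 \cdot 1^{2} + 4\right)^{2} = \left(6 \cdot 1 + 4\right)^{2} = \left(6 + 4\right)^{2} = 10^{2} = 100$)
$U \left(-9\right) = 100 \left(-9\right) = -900$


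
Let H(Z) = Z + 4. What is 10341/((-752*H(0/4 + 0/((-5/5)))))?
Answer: -10341/3008 ≈ -3.4378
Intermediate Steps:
H(Z) = 4 + Z
10341/((-752*H(0/4 + 0/((-5/5))))) = 10341/((-752*(4 + (0/4 + 0/((-5/5)))))) = 10341/((-752*(4 + (0*(¼) + 0/((-5*⅕)))))) = 10341/((-752*(4 + (0 + 0/(-1))))) = 10341/((-752*(4 + (0 + 0*(-1))))) = 10341/((-752*(4 + (0 + 0)))) = 10341/((-752*(4 + 0))) = 10341/((-752*4)) = 10341/(-3008) = 10341*(-1/3008) = -10341/3008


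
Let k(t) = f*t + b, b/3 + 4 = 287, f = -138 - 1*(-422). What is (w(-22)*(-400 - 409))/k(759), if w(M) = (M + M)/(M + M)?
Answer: -809/216405 ≈ -0.0037384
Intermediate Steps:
f = 284 (f = -138 + 422 = 284)
b = 849 (b = -12 + 3*287 = -12 + 861 = 849)
k(t) = 849 + 284*t (k(t) = 284*t + 849 = 849 + 284*t)
w(M) = 1 (w(M) = (2*M)/((2*M)) = (2*M)*(1/(2*M)) = 1)
(w(-22)*(-400 - 409))/k(759) = (1*(-400 - 409))/(849 + 284*759) = (1*(-809))/(849 + 215556) = -809/216405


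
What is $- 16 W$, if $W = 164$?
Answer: $-2624$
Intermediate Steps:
$- 16 W = \left(-16\right) 164 = -2624$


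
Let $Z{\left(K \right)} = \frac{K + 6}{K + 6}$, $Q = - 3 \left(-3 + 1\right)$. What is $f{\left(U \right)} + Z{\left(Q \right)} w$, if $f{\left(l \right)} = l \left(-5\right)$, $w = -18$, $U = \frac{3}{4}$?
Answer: $- \frac{87}{4} \approx -21.75$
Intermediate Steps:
$U = \frac{3}{4}$ ($U = 3 \cdot \frac{1}{4} = \frac{3}{4} \approx 0.75$)
$Q = 6$ ($Q = \left(-3\right) \left(-2\right) = 6$)
$f{\left(l \right)} = - 5 l$
$Z{\left(K \right)} = 1$ ($Z{\left(K \right)} = \frac{6 + K}{6 + K} = 1$)
$f{\left(U \right)} + Z{\left(Q \right)} w = \left(-5\right) \frac{3}{4} + 1 \left(-18\right) = - \frac{15}{4} - 18 = - \frac{87}{4}$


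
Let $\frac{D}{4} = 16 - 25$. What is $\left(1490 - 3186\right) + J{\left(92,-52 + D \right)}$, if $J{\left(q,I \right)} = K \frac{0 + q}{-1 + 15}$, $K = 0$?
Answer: $-1696$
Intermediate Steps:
$D = -36$ ($D = 4 \left(16 - 25\right) = 4 \left(-9\right) = -36$)
$J{\left(q,I \right)} = 0$ ($J{\left(q,I \right)} = 0 \frac{0 + q}{-1 + 15} = 0 \frac{q}{14} = 0$)
$\left(1490 - 3186\right) + J{\left(92,-52 + D \right)} = \left(1490 - 3186\right) + 0 = -1696 + 0 = -1696$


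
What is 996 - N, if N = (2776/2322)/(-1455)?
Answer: 1682499368/1689255 ≈ 996.00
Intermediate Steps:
N = -1388/1689255 (N = (2776*(1/2322))*(-1/1455) = (1388/1161)*(-1/1455) = -1388/1689255 ≈ -0.00082166)
996 - N = 996 - 1*(-1388/1689255) = 996 + 1388/1689255 = 1682499368/1689255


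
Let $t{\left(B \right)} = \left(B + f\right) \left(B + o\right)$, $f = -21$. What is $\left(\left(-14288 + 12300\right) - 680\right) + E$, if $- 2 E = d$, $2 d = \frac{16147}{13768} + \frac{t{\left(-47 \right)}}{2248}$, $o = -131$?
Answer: $- \frac{41313287267}{15475232} \approx -2669.6$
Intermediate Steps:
$t{\left(B \right)} = \left(-131 + B\right) \left(-21 + B\right)$ ($t{\left(B \right)} = \left(B - 21\right) \left(B - 131\right) = \left(-21 + B\right) \left(-131 + B\right) = \left(-131 + B\right) \left(-21 + B\right)$)
$d = \frac{25368291}{7737616}$ ($d = \frac{\frac{16147}{13768} + \frac{2751 + \left(-47\right)^{2} - -7144}{2248}}{2} = \frac{16147 \cdot \frac{1}{13768} + \left(2751 + 2209 + 7144\right) \frac{1}{2248}}{2} = \frac{\frac{16147}{13768} + 12104 \cdot \frac{1}{2248}}{2} = \frac{\frac{16147}{13768} + \frac{1513}{281}}{2} = \frac{1}{2} \cdot \frac{25368291}{3868808} = \frac{25368291}{7737616} \approx 3.2786$)
$E = - \frac{25368291}{15475232}$ ($E = \left(- \frac{1}{2}\right) \frac{25368291}{7737616} = - \frac{25368291}{15475232} \approx -1.6393$)
$\left(\left(-14288 + 12300\right) - 680\right) + E = \left(\left(-14288 + 12300\right) - 680\right) - \frac{25368291}{15475232} = \left(-1988 - 680\right) - \frac{25368291}{15475232} = -2668 - \frac{25368291}{15475232} = - \frac{41313287267}{15475232}$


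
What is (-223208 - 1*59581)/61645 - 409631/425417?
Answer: -145554951008/26224830965 ≈ -5.5503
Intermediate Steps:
(-223208 - 1*59581)/61645 - 409631/425417 = (-223208 - 59581)*(1/61645) - 409631*1/425417 = -282789*1/61645 - 409631/425417 = -282789/61645 - 409631/425417 = -145554951008/26224830965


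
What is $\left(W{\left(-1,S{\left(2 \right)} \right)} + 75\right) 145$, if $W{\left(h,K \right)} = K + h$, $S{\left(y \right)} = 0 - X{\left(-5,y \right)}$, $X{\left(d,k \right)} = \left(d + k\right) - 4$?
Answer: $11745$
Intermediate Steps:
$X{\left(d,k \right)} = -4 + d + k$
$S{\left(y \right)} = 9 - y$ ($S{\left(y \right)} = 0 - \left(-4 - 5 + y\right) = 0 - \left(-9 + y\right) = 9 - y$)
$\left(W{\left(-1,S{\left(2 \right)} \right)} + 75\right) 145 = \left(\left(\left(9 - 2\right) - 1\right) + 75\right) 145 = \left(\left(7 - 1\right) + 75\right) 145 = \left(6 + 75\right) 145 = 81 \cdot 145 = 11745$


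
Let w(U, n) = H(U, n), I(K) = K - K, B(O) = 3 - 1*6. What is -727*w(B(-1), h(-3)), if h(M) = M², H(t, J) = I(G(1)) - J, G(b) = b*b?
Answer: 6543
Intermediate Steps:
G(b) = b²
B(O) = -3 (B(O) = 3 - 6 = -3)
I(K) = 0
H(t, J) = -J (H(t, J) = 0 - J = -J)
w(U, n) = -n
-727*w(B(-1), h(-3)) = -(-727)*(-3)² = -(-727)*9 = -727*(-9) = 6543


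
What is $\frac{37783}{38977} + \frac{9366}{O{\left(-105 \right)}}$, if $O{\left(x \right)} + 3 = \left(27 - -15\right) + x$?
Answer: $- \frac{60427484}{428747} \approx -140.94$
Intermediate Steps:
$O{\left(x \right)} = 39 + x$ ($O{\left(x \right)} = -3 + \left(\left(27 - -15\right) + x\right) = -3 + \left(\left(27 + 15\right) + x\right) = -3 + \left(42 + x\right) = 39 + x$)
$\frac{37783}{38977} + \frac{9366}{O{\left(-105 \right)}} = \frac{37783}{38977} + \frac{9366}{39 - 105} = 37783 \cdot \frac{1}{38977} + \frac{9366}{-66} = \frac{37783}{38977} + 9366 \left(- \frac{1}{66}\right) = \frac{37783}{38977} - \frac{1561}{11} = - \frac{60427484}{428747}$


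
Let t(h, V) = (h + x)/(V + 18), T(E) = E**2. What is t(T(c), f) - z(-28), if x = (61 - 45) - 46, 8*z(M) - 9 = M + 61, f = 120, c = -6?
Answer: -479/92 ≈ -5.2065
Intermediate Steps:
z(M) = 35/4 + M/8 (z(M) = 9/8 + (M + 61)/8 = 9/8 + (61 + M)/8 = 9/8 + (61/8 + M/8) = 35/4 + M/8)
x = -30 (x = 16 - 46 = -30)
t(h, V) = (-30 + h)/(18 + V) (t(h, V) = (h - 30)/(V + 18) = (-30 + h)/(18 + V))
t(T(c), f) - z(-28) = (-30 + (-6)**2)/(18 + 120) - (35/4 + (1/8)*(-28)) = (-30 + 36)/138 - (35/4 - 7/2) = (1/138)*6 - 1*21/4 = 1/23 - 21/4 = -479/92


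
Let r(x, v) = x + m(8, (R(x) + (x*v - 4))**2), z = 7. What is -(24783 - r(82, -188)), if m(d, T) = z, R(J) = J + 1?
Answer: -24694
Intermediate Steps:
R(J) = 1 + J
m(d, T) = 7
r(x, v) = 7 + x (r(x, v) = x + 7 = 7 + x)
-(24783 - r(82, -188)) = -(24783 - (7 + 82)) = -(24783 - 1*89) = -(24783 - 89) = -1*24694 = -24694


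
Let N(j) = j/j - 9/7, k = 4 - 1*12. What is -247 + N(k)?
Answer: -1731/7 ≈ -247.29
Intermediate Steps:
k = -8 (k = 4 - 12 = -8)
N(j) = -2/7 (N(j) = 1 - 9*1/7 = 1 - 9/7 = -2/7)
-247 + N(k) = -247 - 2/7 = -1731/7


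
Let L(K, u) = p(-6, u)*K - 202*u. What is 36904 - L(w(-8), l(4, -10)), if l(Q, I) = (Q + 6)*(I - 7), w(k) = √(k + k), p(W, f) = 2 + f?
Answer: 2564 + 672*I ≈ 2564.0 + 672.0*I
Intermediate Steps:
w(k) = √2*√k (w(k) = √(2*k) = √2*√k)
l(Q, I) = (-7 + I)*(6 + Q) (l(Q, I) = (6 + Q)*(-7 + I) = (-7 + I)*(6 + Q))
L(K, u) = -202*u + K*(2 + u) (L(K, u) = (2 + u)*K - 202*u = K*(2 + u) - 202*u = -202*u + K*(2 + u))
36904 - L(w(-8), l(4, -10)) = 36904 - (-202*(-42 - 7*4 + 6*(-10) - 10*4) + (√2*√(-8))*(2 + (-42 - 7*4 + 6*(-10) - 10*4))) = 36904 - (-202*(-42 - 28 - 60 - 40) + (√2*(2*I*√2))*(2 + (-42 - 28 - 60 - 40))) = 36904 - (-202*(-170) + (4*I)*(2 - 170)) = 36904 - (34340 + (4*I)*(-168)) = 36904 - (34340 - 672*I) = 36904 + (-34340 + 672*I) = 2564 + 672*I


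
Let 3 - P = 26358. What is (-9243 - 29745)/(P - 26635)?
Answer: 19494/26495 ≈ 0.73576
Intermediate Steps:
P = -26355 (P = 3 - 1*26358 = 3 - 26358 = -26355)
(-9243 - 29745)/(P - 26635) = (-9243 - 29745)/(-26355 - 26635) = -38988/(-52990) = -38988*(-1/52990) = 19494/26495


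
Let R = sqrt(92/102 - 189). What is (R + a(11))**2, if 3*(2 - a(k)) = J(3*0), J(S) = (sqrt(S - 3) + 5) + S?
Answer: (17 + I*sqrt(489243) - 17*I*sqrt(3))**2/2601 ≈ -172.48 + 8.7584*I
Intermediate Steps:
R = I*sqrt(489243)/51 (R = sqrt(92*(1/102) - 189) = sqrt(46/51 - 189) = sqrt(-9593/51) = I*sqrt(489243)/51 ≈ 13.715*I)
J(S) = 5 + S + sqrt(-3 + S) (J(S) = (sqrt(-3 + S) + 5) + S = (5 + sqrt(-3 + S)) + S = 5 + S + sqrt(-3 + S))
a(k) = 1/3 - I*sqrt(3)/3 (a(k) = 2 - (5 + 3*0 + sqrt(-3 + 3*0))/3 = 2 - (5 + 0 + sqrt(-3 + 0))/3 = 2 - (5 + 0 + sqrt(-3))/3 = 2 - (5 + 0 + I*sqrt(3))/3 = 2 - (5 + I*sqrt(3))/3 = 2 + (-5/3 - I*sqrt(3)/3) = 1/3 - I*sqrt(3)/3)
(R + a(11))**2 = (I*sqrt(489243)/51 + (1/3 - I*sqrt(3)/3))**2 = (1/3 - I*sqrt(3)/3 + I*sqrt(489243)/51)**2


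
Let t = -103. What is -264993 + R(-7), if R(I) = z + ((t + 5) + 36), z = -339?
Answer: -265394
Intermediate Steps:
R(I) = -401 (R(I) = -339 + ((-103 + 5) + 36) = -339 + (-98 + 36) = -339 - 62 = -401)
-264993 + R(-7) = -264993 - 401 = -265394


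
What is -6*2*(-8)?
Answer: 96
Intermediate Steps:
-6*2*(-8) = -12*(-8) = 96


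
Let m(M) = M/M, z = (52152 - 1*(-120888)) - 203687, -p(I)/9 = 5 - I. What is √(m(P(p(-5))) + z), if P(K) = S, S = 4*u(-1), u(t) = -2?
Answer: I*√30646 ≈ 175.06*I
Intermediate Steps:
p(I) = -45 + 9*I (p(I) = -9*(5 - I) = -45 + 9*I)
z = -30647 (z = (52152 + 120888) - 203687 = 173040 - 203687 = -30647)
S = -8 (S = 4*(-2) = -8)
P(K) = -8
m(M) = 1
√(m(P(p(-5))) + z) = √(1 - 30647) = √(-30646) = I*√30646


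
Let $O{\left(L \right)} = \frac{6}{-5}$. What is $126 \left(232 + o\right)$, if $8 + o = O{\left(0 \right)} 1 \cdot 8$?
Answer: $\frac{135072}{5} \approx 27014.0$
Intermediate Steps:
$O{\left(L \right)} = - \frac{6}{5}$ ($O{\left(L \right)} = 6 \left(- \frac{1}{5}\right) = - \frac{6}{5}$)
$o = - \frac{88}{5}$ ($o = -8 + \left(- \frac{6}{5}\right) 1 \cdot 8 = -8 - \frac{48}{5} = - \frac{88}{5} \approx -17.6$)
$126 \left(232 + o\right) = 126 \left(232 - \frac{88}{5}\right) = 126 \cdot \frac{1072}{5} = \frac{135072}{5}$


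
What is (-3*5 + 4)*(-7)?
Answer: 77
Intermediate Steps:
(-3*5 + 4)*(-7) = (-15 + 4)*(-7) = -11*(-7) = 77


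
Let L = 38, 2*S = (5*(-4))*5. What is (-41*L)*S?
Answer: 77900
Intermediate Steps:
S = -50 (S = ((5*(-4))*5)/2 = (-20*5)/2 = (½)*(-100) = -50)
(-41*L)*S = -41*38*(-50) = -1558*(-50) = 77900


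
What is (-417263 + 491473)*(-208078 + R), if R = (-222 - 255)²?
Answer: 1443458710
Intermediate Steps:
R = 227529 (R = (-477)² = 227529)
(-417263 + 491473)*(-208078 + R) = (-417263 + 491473)*(-208078 + 227529) = 74210*19451 = 1443458710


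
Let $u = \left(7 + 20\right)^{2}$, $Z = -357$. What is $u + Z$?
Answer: $372$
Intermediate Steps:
$u = 729$ ($u = 27^{2} = 729$)
$u + Z = 729 - 357 = 372$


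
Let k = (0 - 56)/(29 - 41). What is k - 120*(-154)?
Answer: 55454/3 ≈ 18485.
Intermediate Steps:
k = 14/3 (k = -56/(-12) = -56*(-1/12) = 14/3 ≈ 4.6667)
k - 120*(-154) = 14/3 - 120*(-154) = 14/3 + 18480 = 55454/3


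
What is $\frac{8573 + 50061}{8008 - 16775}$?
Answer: $- \frac{58634}{8767} \approx -6.688$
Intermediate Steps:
$\frac{8573 + 50061}{8008 - 16775} = \frac{58634}{-8767} = 58634 \left(- \frac{1}{8767}\right) = - \frac{58634}{8767}$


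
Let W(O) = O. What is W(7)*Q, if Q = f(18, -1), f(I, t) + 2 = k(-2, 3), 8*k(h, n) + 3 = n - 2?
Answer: -63/4 ≈ -15.750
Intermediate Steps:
k(h, n) = -5/8 + n/8 (k(h, n) = -3/8 + (n - 2)/8 = -3/8 + (-2 + n)/8 = -3/8 + (-1/4 + n/8) = -5/8 + n/8)
f(I, t) = -9/4 (f(I, t) = -2 + (-5/8 + (1/8)*3) = -2 + (-5/8 + 3/8) = -2 - 1/4 = -9/4)
Q = -9/4 ≈ -2.2500
W(7)*Q = 7*(-9/4) = -63/4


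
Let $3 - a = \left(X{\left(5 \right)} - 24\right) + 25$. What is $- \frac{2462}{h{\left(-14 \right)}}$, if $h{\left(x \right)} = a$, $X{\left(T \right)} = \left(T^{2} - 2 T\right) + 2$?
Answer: $\frac{2462}{15} \approx 164.13$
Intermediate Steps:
$X{\left(T \right)} = 2 + T^{2} - 2 T$
$a = -15$ ($a = 3 - \left(\left(\left(2 + 5^{2} - 10\right) - 24\right) + 25\right) = 3 - \left(\left(\left(2 + 25 - 10\right) - 24\right) + 25\right) = 3 - \left(\left(17 - 24\right) + 25\right) = 3 - \left(-7 + 25\right) = 3 - 18 = -15$)
$h{\left(x \right)} = -15$
$- \frac{2462}{h{\left(-14 \right)}} = - \frac{2462}{-15} = \left(-2462\right) \left(- \frac{1}{15}\right) = \frac{2462}{15}$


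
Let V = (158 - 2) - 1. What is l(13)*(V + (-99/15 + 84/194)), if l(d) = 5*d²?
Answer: 12199096/97 ≈ 1.2576e+5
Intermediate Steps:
V = 155 (V = 156 - 1 = 155)
l(13)*(V + (-99/15 + 84/194)) = (5*13²)*(155 + (-99/15 + 84/194)) = (5*169)*(155 + (-99*1/15 + 84*(1/194))) = 845*(155 + (-33/5 + 42/97)) = 845*(155 - 2991/485) = 845*(72184/485) = 12199096/97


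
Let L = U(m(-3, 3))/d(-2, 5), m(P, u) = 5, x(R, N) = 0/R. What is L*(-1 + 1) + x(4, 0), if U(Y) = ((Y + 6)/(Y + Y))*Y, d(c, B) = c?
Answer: 0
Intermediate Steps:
x(R, N) = 0
U(Y) = 3 + Y/2 (U(Y) = ((6 + Y)/((2*Y)))*Y = ((6 + Y)*(1/(2*Y)))*Y = ((6 + Y)/(2*Y))*Y = 3 + Y/2)
L = -11/4 (L = (3 + (½)*5)/(-2) = (3 + 5/2)*(-½) = (11/2)*(-½) = -11/4 ≈ -2.7500)
L*(-1 + 1) + x(4, 0) = -11*(-1 + 1)/4 + 0 = -11/4*0 + 0 = 0 + 0 = 0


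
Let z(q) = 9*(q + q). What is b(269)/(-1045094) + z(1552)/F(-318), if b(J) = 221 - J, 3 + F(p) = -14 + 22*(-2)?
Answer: -14597871528/31875367 ≈ -457.97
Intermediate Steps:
F(p) = -61 (F(p) = -3 + (-14 + 22*(-2)) = -3 + (-14 - 44) = -3 - 58 = -61)
z(q) = 18*q (z(q) = 9*(2*q) = 18*q)
b(269)/(-1045094) + z(1552)/F(-318) = (221 - 1*269)/(-1045094) + (18*1552)/(-61) = (221 - 269)*(-1/1045094) + 27936*(-1/61) = -48*(-1/1045094) - 27936/61 = 24/522547 - 27936/61 = -14597871528/31875367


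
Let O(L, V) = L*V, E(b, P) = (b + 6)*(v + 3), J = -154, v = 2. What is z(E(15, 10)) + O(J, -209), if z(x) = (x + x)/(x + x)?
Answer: 32187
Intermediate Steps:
E(b, P) = 30 + 5*b (E(b, P) = (b + 6)*(2 + 3) = (6 + b)*5 = 30 + 5*b)
z(x) = 1 (z(x) = (2*x)/((2*x)) = (2*x)*(1/(2*x)) = 1)
z(E(15, 10)) + O(J, -209) = 1 - 154*(-209) = 1 + 32186 = 32187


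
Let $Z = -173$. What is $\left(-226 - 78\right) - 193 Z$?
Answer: $33085$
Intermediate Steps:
$\left(-226 - 78\right) - 193 Z = \left(-226 - 78\right) - -33389 = -304 + 33389 = 33085$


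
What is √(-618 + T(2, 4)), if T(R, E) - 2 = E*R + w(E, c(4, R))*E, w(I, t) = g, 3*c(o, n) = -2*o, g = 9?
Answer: 2*I*√143 ≈ 23.917*I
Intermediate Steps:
c(o, n) = -2*o/3 (c(o, n) = (-2*o)/3 = -2*o/3)
w(I, t) = 9
T(R, E) = 2 + 9*E + E*R (T(R, E) = 2 + (E*R + 9*E) = 2 + (9*E + E*R) = 2 + 9*E + E*R)
√(-618 + T(2, 4)) = √(-618 + (2 + 9*4 + 4*2)) = √(-618 + (2 + 36 + 8)) = √(-618 + 46) = √(-572) = 2*I*√143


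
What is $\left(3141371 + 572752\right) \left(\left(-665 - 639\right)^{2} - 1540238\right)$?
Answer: $594920793894$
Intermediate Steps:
$\left(3141371 + 572752\right) \left(\left(-665 - 639\right)^{2} - 1540238\right) = 3714123 \left(\left(-1304\right)^{2} - 1540238\right) = 3714123 \left(1700416 - 1540238\right) = 3714123 \cdot 160178 = 594920793894$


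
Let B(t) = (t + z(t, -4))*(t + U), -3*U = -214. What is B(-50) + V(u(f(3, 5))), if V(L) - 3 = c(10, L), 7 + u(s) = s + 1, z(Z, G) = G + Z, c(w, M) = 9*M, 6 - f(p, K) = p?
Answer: -6728/3 ≈ -2242.7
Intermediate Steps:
U = 214/3 (U = -1/3*(-214) = 214/3 ≈ 71.333)
f(p, K) = 6 - p
u(s) = -6 + s (u(s) = -7 + (s + 1) = -7 + (1 + s) = -6 + s)
V(L) = 3 + 9*L
B(t) = (-4 + 2*t)*(214/3 + t) (B(t) = (t + (-4 + t))*(t + 214/3) = (-4 + 2*t)*(214/3 + t))
B(-50) + V(u(f(3, 5))) = (-856/3 + 2*(-50)**2 + (416/3)*(-50)) + (3 + 9*(-6 + (6 - 1*3))) = (-856/3 + 2*2500 - 20800/3) + (3 + 9*(-6 + (6 - 3))) = (-856/3 + 5000 - 20800/3) + (3 + 9*(-6 + 3)) = -6656/3 + (3 + 9*(-3)) = -6656/3 + (3 - 27) = -6656/3 - 24 = -6728/3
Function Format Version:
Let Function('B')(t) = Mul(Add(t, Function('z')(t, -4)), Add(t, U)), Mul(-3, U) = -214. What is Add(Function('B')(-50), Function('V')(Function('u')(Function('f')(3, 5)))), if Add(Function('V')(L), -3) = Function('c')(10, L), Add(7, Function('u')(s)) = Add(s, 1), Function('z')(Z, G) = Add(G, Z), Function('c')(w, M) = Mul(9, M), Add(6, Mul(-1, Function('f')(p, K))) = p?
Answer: Rational(-6728, 3) ≈ -2242.7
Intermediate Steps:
U = Rational(214, 3) (U = Mul(Rational(-1, 3), -214) = Rational(214, 3) ≈ 71.333)
Function('f')(p, K) = Add(6, Mul(-1, p))
Function('u')(s) = Add(-6, s) (Function('u')(s) = Add(-7, Add(s, 1)) = Add(-7, Add(1, s)) = Add(-6, s))
Function('V')(L) = Add(3, Mul(9, L))
Function('B')(t) = Mul(Add(-4, Mul(2, t)), Add(Rational(214, 3), t)) (Function('B')(t) = Mul(Add(t, Add(-4, t)), Add(t, Rational(214, 3))) = Mul(Add(-4, Mul(2, t)), Add(Rational(214, 3), t)))
Add(Function('B')(-50), Function('V')(Function('u')(Function('f')(3, 5)))) = Add(Add(Rational(-856, 3), Mul(2, Pow(-50, 2)), Mul(Rational(416, 3), -50)), Add(3, Mul(9, Add(-6, Add(6, Mul(-1, 3)))))) = Add(Add(Rational(-856, 3), Mul(2, 2500), Rational(-20800, 3)), Add(3, Mul(9, Add(-6, Add(6, -3))))) = Add(Add(Rational(-856, 3), 5000, Rational(-20800, 3)), Add(3, Mul(9, Add(-6, 3)))) = Add(Rational(-6656, 3), Add(3, Mul(9, -3))) = Add(Rational(-6656, 3), Add(3, -27)) = Add(Rational(-6656, 3), -24) = Rational(-6728, 3)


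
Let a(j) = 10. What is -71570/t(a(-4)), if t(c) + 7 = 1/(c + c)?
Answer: 1431400/139 ≈ 10298.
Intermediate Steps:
t(c) = -7 + 1/(2*c) (t(c) = -7 + 1/(c + c) = -7 + 1/(2*c))
-71570/t(a(-4)) = -71570/(-7 + (½)/10) = -71570/(-7 + (½)*(⅒)) = -71570/(-7 + 1/20) = -71570/(-139/20) = -71570*(-20/139) = 1431400/139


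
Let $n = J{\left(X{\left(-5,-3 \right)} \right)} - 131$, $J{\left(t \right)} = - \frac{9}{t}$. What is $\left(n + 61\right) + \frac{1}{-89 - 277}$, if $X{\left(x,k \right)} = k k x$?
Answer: $- \frac{127739}{1830} \approx -69.803$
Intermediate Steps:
$X{\left(x,k \right)} = x k^{2}$ ($X{\left(x,k \right)} = k^{2} x = x k^{2}$)
$n = - \frac{654}{5}$ ($n = - \frac{9}{\left(-5\right) \left(-3\right)^{2}} - 131 = - \frac{9}{\left(-5\right) 9} - 131 = - \frac{9}{-45} - 131 = \left(-9\right) \left(- \frac{1}{45}\right) - 131 = \frac{1}{5} - 131 = - \frac{654}{5} \approx -130.8$)
$\left(n + 61\right) + \frac{1}{-89 - 277} = \left(- \frac{654}{5} + 61\right) + \frac{1}{-89 - 277} = - \frac{349}{5} + \frac{1}{-366} = - \frac{349}{5} - \frac{1}{366} = - \frac{127739}{1830}$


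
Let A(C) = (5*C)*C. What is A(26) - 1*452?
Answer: 2928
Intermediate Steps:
A(C) = 5*C²
A(26) - 1*452 = 5*26² - 1*452 = 5*676 - 452 = 3380 - 452 = 2928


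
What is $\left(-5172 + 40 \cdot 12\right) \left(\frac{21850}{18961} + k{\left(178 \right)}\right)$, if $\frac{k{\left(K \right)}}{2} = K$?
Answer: $- \frac{31774064472}{18961} \approx -1.6758 \cdot 10^{6}$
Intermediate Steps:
$k{\left(K \right)} = 2 K$
$\left(-5172 + 40 \cdot 12\right) \left(\frac{21850}{18961} + k{\left(178 \right)}\right) = \left(-5172 + 40 \cdot 12\right) \left(\frac{21850}{18961} + 2 \cdot 178\right) = \left(-5172 + 480\right) \left(21850 \cdot \frac{1}{18961} + 356\right) = - 4692 \left(\frac{21850}{18961} + 356\right) = \left(-4692\right) \frac{6771966}{18961} = - \frac{31774064472}{18961}$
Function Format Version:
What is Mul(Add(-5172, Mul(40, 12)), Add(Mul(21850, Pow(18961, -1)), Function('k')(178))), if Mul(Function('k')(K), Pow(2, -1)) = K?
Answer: Rational(-31774064472, 18961) ≈ -1.6758e+6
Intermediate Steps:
Function('k')(K) = Mul(2, K)
Mul(Add(-5172, Mul(40, 12)), Add(Mul(21850, Pow(18961, -1)), Function('k')(178))) = Mul(Add(-5172, Mul(40, 12)), Add(Mul(21850, Pow(18961, -1)), Mul(2, 178))) = Mul(Add(-5172, 480), Add(Mul(21850, Rational(1, 18961)), 356)) = Mul(-4692, Add(Rational(21850, 18961), 356)) = Mul(-4692, Rational(6771966, 18961)) = Rational(-31774064472, 18961)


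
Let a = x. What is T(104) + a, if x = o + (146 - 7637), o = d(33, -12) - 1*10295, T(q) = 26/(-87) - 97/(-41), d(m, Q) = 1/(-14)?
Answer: -888097613/49938 ≈ -17784.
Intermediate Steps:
d(m, Q) = -1/14
T(q) = 7373/3567 (T(q) = 26*(-1/87) - 97*(-1/41) = -26/87 + 97/41 = 7373/3567)
o = -144131/14 (o = -1/14 - 1*10295 = -1/14 - 10295 = -144131/14 ≈ -10295.)
x = -249005/14 (x = -144131/14 + (146 - 7637) = -144131/14 - 7491 = -249005/14 ≈ -17786.)
a = -249005/14 ≈ -17786.
T(104) + a = 7373/3567 - 249005/14 = -888097613/49938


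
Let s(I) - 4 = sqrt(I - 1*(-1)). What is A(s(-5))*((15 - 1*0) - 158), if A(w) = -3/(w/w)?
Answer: 429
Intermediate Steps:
s(I) = 4 + sqrt(1 + I) (s(I) = 4 + sqrt(I - 1*(-1)) = 4 + sqrt(I + 1) = 4 + sqrt(1 + I))
A(w) = -3 (A(w) = -3/1 = -3*1 = -3)
A(s(-5))*((15 - 1*0) - 158) = -3*((15 - 1*0) - 158) = -3*((15 + 0) - 158) = -3*(15 - 158) = -3*(-143) = 429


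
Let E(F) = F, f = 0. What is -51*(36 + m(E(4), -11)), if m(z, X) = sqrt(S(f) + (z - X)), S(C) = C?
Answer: -1836 - 51*sqrt(15) ≈ -2033.5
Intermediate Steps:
m(z, X) = sqrt(z - X) (m(z, X) = sqrt(0 + (z - X)) = sqrt(z - X))
-51*(36 + m(E(4), -11)) = -51*(36 + sqrt(4 - 1*(-11))) = -51*(36 + sqrt(4 + 11)) = -51*(36 + sqrt(15)) = -1836 - 51*sqrt(15)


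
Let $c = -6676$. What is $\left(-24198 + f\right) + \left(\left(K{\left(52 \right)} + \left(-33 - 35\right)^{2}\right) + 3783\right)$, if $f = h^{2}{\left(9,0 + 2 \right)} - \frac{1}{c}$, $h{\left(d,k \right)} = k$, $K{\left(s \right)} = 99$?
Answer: $- \frac{104733087}{6676} \approx -15688.0$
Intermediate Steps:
$f = \frac{26705}{6676}$ ($f = \left(0 + 2\right)^{2} - \frac{1}{-6676} = 2^{2} - - \frac{1}{6676} = 4 + \frac{1}{6676} = \frac{26705}{6676} \approx 4.0002$)
$\left(-24198 + f\right) + \left(\left(K{\left(52 \right)} + \left(-33 - 35\right)^{2}\right) + 3783\right) = \left(-24198 + \frac{26705}{6676}\right) + \left(\left(99 + \left(-33 - 35\right)^{2}\right) + 3783\right) = - \frac{161519143}{6676} + \left(\left(99 + \left(-68\right)^{2}\right) + 3783\right) = - \frac{161519143}{6676} + \left(\left(99 + 4624\right) + 3783\right) = - \frac{161519143}{6676} + \left(4723 + 3783\right) = - \frac{161519143}{6676} + 8506 = - \frac{104733087}{6676}$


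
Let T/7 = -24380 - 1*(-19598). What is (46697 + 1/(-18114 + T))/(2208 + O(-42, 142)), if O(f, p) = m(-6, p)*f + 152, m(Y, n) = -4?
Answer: 2409004835/130414464 ≈ 18.472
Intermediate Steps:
T = -33474 (T = 7*(-24380 - 1*(-19598)) = 7*(-24380 + 19598) = 7*(-4782) = -33474)
O(f, p) = 152 - 4*f (O(f, p) = -4*f + 152 = 152 - 4*f)
(46697 + 1/(-18114 + T))/(2208 + O(-42, 142)) = (46697 + 1/(-18114 - 33474))/(2208 + (152 - 4*(-42))) = (46697 + 1/(-51588))/(2208 + (152 + 168)) = (46697 - 1/51588)/(2208 + 320) = (2409004835/51588)/2528 = (2409004835/51588)*(1/2528) = 2409004835/130414464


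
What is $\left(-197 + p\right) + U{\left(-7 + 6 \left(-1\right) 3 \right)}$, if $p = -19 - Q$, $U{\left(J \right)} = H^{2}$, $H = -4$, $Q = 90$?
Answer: $-290$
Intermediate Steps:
$U{\left(J \right)} = 16$ ($U{\left(J \right)} = \left(-4\right)^{2} = 16$)
$p = -109$ ($p = -19 - 90 = -109$)
$\left(-197 + p\right) + U{\left(-7 + 6 \left(-1\right) 3 \right)} = \left(-197 - 109\right) + 16 = -306 + 16 = -290$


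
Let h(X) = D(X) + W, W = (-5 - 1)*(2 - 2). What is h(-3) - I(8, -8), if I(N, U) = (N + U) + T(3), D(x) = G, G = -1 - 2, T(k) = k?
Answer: -6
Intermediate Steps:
G = -3
D(x) = -3
W = 0 (W = -6*0 = 0)
h(X) = -3 (h(X) = -3 + 0 = -3)
I(N, U) = 3 + N + U (I(N, U) = (N + U) + 3 = 3 + N + U)
h(-3) - I(8, -8) = -3 - (3 + 8 - 8) = -3 - 1*3 = -3 - 3 = -6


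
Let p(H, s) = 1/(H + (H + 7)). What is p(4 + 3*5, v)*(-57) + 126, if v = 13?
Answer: 1871/15 ≈ 124.73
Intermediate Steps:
p(H, s) = 1/(7 + 2*H) (p(H, s) = 1/(H + (7 + H)) = 1/(7 + 2*H))
p(4 + 3*5, v)*(-57) + 126 = -57/(7 + 2*(4 + 3*5)) + 126 = -57/(7 + 2*(4 + 15)) + 126 = -57/(7 + 2*19) + 126 = -57/(7 + 38) + 126 = -57/45 + 126 = (1/45)*(-57) + 126 = -19/15 + 126 = 1871/15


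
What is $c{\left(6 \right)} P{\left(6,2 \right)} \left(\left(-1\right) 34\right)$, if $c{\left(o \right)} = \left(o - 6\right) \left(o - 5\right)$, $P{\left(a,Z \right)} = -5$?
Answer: $0$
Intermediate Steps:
$c{\left(o \right)} = \left(-6 + o\right) \left(-5 + o\right)$
$c{\left(6 \right)} P{\left(6,2 \right)} \left(\left(-1\right) 34\right) = \left(30 + 6^{2} - 66\right) \left(-5\right) \left(\left(-1\right) 34\right) = \left(30 + 36 - 66\right) \left(-5\right) \left(-34\right) = 0 \left(-5\right) \left(-34\right) = 0 \left(-34\right) = 0$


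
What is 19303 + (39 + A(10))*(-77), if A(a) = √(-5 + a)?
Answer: 16300 - 77*√5 ≈ 16128.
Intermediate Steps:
19303 + (39 + A(10))*(-77) = 19303 + (39 + √(-5 + 10))*(-77) = 19303 + (39 + √5)*(-77) = 19303 + (-3003 - 77*√5) = 16300 - 77*√5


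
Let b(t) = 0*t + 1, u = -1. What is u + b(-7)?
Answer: 0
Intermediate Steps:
b(t) = 1 (b(t) = 0 + 1 = 1)
u + b(-7) = -1 + 1 = 0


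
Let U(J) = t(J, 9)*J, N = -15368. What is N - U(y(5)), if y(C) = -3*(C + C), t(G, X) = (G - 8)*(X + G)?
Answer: 8572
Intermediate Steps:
t(G, X) = (-8 + G)*(G + X)
y(C) = -6*C
U(J) = J*(-72 + J + J²) (U(J) = (J² - 8*J - 8*9 + J*9)*J = (J² - 8*J - 72 + 9*J)*J = (-72 + J + J²)*J = J*(-72 + J + J²))
N - U(y(5)) = -15368 - (-6*5)*(-72 - 6*5 + (-6*5)²) = -15368 - (-30)*(-72 - 30 + (-30)²) = -15368 - (-30)*(-72 - 30 + 900) = -15368 - (-30)*798 = -15368 - 1*(-23940) = -15368 + 23940 = 8572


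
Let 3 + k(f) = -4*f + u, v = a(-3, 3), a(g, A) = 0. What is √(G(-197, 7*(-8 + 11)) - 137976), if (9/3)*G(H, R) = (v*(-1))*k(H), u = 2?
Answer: 2*I*√34494 ≈ 371.45*I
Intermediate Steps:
v = 0
k(f) = -1 - 4*f (k(f) = -3 + (-4*f + 2) = -3 + (2 - 4*f) = -1 - 4*f)
G(H, R) = 0 (G(H, R) = ((0*(-1))*(-1 - 4*H))/3 = (0*(-1 - 4*H))/3 = (⅓)*0 = 0)
√(G(-197, 7*(-8 + 11)) - 137976) = √(0 - 137976) = √(-137976) = 2*I*√34494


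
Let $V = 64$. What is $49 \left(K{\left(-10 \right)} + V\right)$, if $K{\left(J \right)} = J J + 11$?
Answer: $8575$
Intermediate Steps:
$K{\left(J \right)} = 11 + J^{2}$ ($K{\left(J \right)} = J^{2} + 11 = 11 + J^{2}$)
$49 \left(K{\left(-10 \right)} + V\right) = 49 \left(\left(11 + \left(-10\right)^{2}\right) + 64\right) = 49 \left(\left(11 + 100\right) + 64\right) = 49 \left(111 + 64\right) = 49 \cdot 175 = 8575$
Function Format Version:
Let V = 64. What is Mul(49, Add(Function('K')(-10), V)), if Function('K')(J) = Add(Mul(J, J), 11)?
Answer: 8575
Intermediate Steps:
Function('K')(J) = Add(11, Pow(J, 2)) (Function('K')(J) = Add(Pow(J, 2), 11) = Add(11, Pow(J, 2)))
Mul(49, Add(Function('K')(-10), V)) = Mul(49, Add(Add(11, Pow(-10, 2)), 64)) = Mul(49, Add(Add(11, 100), 64)) = Mul(49, Add(111, 64)) = Mul(49, 175) = 8575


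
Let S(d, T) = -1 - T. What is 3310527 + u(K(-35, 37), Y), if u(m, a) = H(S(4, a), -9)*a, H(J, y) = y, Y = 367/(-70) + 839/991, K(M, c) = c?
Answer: 229654002693/69370 ≈ 3.3106e+6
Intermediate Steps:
Y = -304967/69370 (Y = 367*(-1/70) + 839*(1/991) = -367/70 + 839/991 = -304967/69370 ≈ -4.3962)
u(m, a) = -9*a
3310527 + u(K(-35, 37), Y) = 3310527 - 9*(-304967/69370) = 3310527 + 2744703/69370 = 229654002693/69370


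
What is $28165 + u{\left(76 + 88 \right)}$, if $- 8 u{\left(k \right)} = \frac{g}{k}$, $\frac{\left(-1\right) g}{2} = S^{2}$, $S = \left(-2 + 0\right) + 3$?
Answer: $\frac{18476241}{656} \approx 28165.0$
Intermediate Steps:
$S = 1$ ($S = -2 + 3 = 1$)
$g = -2$ ($g = - 2 \cdot 1^{2} = \left(-2\right) 1 = -2$)
$u{\left(k \right)} = \frac{1}{4 k}$ ($u{\left(k \right)} = - \frac{\left(-2\right) \frac{1}{k}}{8} = \frac{1}{4 k}$)
$28165 + u{\left(76 + 88 \right)} = 28165 + \frac{1}{4 \left(76 + 88\right)} = 28165 + \frac{1}{4 \cdot 164} = 28165 + \frac{1}{4} \cdot \frac{1}{164} = 28165 + \frac{1}{656} = \frac{18476241}{656}$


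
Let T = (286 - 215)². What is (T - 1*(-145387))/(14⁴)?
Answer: 37607/9604 ≈ 3.9158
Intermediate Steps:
T = 5041 (T = 71² = 5041)
(T - 1*(-145387))/(14⁴) = (5041 - 1*(-145387))/(14⁴) = (5041 + 145387)/38416 = 150428*(1/38416) = 37607/9604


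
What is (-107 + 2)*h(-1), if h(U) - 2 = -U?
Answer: -315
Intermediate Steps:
h(U) = 2 - U
(-107 + 2)*h(-1) = (-107 + 2)*(2 - 1*(-1)) = -105*(2 + 1) = -105*3 = -315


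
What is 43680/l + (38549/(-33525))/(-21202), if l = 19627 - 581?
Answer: 15524174674127/6768920307150 ≈ 2.2934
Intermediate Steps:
l = 19046
43680/l + (38549/(-33525))/(-21202) = 43680/19046 + (38549/(-33525))/(-21202) = 43680*(1/19046) + (38549*(-1/33525))*(-1/21202) = 21840/9523 - 38549/33525*(-1/21202) = 21840/9523 + 38549/710797050 = 15524174674127/6768920307150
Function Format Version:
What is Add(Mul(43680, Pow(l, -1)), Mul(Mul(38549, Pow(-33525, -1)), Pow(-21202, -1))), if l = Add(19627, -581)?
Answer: Rational(15524174674127, 6768920307150) ≈ 2.2934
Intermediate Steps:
l = 19046
Add(Mul(43680, Pow(l, -1)), Mul(Mul(38549, Pow(-33525, -1)), Pow(-21202, -1))) = Add(Mul(43680, Pow(19046, -1)), Mul(Mul(38549, Pow(-33525, -1)), Pow(-21202, -1))) = Add(Mul(43680, Rational(1, 19046)), Mul(Mul(38549, Rational(-1, 33525)), Rational(-1, 21202))) = Add(Rational(21840, 9523), Mul(Rational(-38549, 33525), Rational(-1, 21202))) = Add(Rational(21840, 9523), Rational(38549, 710797050)) = Rational(15524174674127, 6768920307150)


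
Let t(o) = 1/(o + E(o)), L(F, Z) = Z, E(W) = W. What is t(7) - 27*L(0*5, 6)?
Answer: -2267/14 ≈ -161.93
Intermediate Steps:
t(o) = 1/(2*o) (t(o) = 1/(o + o) = 1/(2*o))
t(7) - 27*L(0*5, 6) = (1/2)/7 - 27*6 = (1/2)*(1/7) - 162 = 1/14 - 162 = -2267/14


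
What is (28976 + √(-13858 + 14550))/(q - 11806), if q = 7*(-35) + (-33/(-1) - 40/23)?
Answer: -333224/138227 - 23*√173/138227 ≈ -2.4129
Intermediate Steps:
q = -4916/23 (q = -245 + (-33*(-1) - 40*1/23) = -245 + (33 - 40/23) = -245 + 719/23 = -4916/23 ≈ -213.74)
(28976 + √(-13858 + 14550))/(q - 11806) = (28976 + √(-13858 + 14550))/(-4916/23 - 11806) = (28976 + √692)/(-276454/23) = (28976 + 2*√173)*(-23/276454) = -333224/138227 - 23*√173/138227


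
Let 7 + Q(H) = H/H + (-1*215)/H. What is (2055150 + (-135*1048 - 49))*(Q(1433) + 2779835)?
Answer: 7622899191680782/1433 ≈ 5.3195e+12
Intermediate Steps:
Q(H) = -6 - 215/H (Q(H) = -7 + (H/H + (-1*215)/H) = -7 + (1 - 215/H) = -6 - 215/H)
(2055150 + (-135*1048 - 49))*(Q(1433) + 2779835) = (2055150 + (-135*1048 - 49))*((-6 - 215/1433) + 2779835) = (2055150 + (-141480 - 49))*((-6 - 215*1/1433) + 2779835) = (2055150 - 141529)*((-6 - 215/1433) + 2779835) = 1913621*(-8813/1433 + 2779835) = 1913621*(3983494742/1433) = 7622899191680782/1433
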